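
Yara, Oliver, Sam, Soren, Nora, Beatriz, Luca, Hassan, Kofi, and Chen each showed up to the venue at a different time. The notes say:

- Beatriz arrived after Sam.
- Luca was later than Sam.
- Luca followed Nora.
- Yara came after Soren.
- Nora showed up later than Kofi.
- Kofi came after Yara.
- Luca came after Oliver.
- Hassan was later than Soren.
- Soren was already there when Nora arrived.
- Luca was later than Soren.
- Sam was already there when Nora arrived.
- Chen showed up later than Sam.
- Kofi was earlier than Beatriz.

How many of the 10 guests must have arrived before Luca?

Directly stated before Luca: Nora, Oliver, Sam, and Soren.
Kofi reaches Luca via Kofi → Nora → Luca.
Yara reaches Luca via Yara → Kofi → Nora → Luca.
No chain forces Hassan (or any of the others) ahead of Luca.
That's Kofi, Nora, Oliver, Sam, Soren, and Yara — 6 in all.

6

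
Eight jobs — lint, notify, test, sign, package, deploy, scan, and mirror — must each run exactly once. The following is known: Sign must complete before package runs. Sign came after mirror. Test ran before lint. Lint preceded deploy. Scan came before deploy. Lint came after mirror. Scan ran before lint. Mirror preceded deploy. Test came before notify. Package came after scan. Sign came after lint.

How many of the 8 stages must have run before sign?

Directly stated before sign: lint and mirror.
Scan reaches sign via scan → lint → sign.
Test reaches sign via test → lint → sign.
That's lint, mirror, scan, and test — 4 in all.

4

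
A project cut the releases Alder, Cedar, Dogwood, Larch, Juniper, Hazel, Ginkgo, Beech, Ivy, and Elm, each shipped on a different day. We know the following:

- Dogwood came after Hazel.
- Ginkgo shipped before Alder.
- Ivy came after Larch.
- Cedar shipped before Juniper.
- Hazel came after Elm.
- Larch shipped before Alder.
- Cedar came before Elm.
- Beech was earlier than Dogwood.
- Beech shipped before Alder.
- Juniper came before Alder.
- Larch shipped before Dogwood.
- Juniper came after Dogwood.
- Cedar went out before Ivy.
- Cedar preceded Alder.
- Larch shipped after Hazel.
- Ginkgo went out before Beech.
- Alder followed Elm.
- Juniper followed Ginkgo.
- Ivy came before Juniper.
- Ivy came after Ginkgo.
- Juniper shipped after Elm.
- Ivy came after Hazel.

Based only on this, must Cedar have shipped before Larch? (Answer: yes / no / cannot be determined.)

yes

Chain the constraints: Cedar → Elm → Hazel → Larch. Each link is directly stated, so Cedar comes before Larch.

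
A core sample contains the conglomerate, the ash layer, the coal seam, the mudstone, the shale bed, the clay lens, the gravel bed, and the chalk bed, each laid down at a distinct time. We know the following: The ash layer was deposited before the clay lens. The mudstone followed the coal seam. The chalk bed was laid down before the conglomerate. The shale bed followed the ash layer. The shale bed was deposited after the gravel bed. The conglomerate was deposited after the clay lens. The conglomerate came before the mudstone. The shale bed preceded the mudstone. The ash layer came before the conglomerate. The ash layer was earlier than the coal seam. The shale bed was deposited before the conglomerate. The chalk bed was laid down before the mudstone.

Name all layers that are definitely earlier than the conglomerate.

Directly stated before the conglomerate: the ash layer, the chalk bed, the clay lens, and the shale bed.
The gravel bed reaches the conglomerate via the gravel bed → the shale bed → the conglomerate.
No chain forces the coal seam (or any of the others) ahead of the conglomerate.

the ash layer, the chalk bed, the clay lens, the gravel bed, the shale bed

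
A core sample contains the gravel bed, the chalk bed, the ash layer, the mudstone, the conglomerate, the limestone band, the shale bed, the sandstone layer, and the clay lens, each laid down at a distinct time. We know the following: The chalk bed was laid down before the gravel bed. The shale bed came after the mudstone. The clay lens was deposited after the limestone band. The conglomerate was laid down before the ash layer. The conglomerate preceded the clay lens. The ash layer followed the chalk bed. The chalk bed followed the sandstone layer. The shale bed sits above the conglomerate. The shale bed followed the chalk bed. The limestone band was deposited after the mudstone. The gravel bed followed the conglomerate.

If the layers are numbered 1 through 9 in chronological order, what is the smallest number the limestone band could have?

The mudstone must come before the limestone band — 1 forced predecessor.
Nothing else is forced ahead of the limestone band, so its earliest slot is position 1 + 1 = 2.

2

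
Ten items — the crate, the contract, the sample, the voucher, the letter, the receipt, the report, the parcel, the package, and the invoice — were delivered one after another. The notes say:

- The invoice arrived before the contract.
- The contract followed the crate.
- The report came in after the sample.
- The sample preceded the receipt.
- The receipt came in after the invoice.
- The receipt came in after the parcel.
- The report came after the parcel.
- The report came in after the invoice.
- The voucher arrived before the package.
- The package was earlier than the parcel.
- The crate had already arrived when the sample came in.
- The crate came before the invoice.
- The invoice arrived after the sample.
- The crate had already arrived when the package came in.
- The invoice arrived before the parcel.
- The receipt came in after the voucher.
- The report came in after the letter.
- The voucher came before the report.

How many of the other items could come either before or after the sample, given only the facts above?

3

Forced before the sample: the crate; forced after the sample: the contract, the invoice, the parcel, the receipt, and the report.
That leaves the letter, the package, and the voucher with no forced order relative to the sample — 3.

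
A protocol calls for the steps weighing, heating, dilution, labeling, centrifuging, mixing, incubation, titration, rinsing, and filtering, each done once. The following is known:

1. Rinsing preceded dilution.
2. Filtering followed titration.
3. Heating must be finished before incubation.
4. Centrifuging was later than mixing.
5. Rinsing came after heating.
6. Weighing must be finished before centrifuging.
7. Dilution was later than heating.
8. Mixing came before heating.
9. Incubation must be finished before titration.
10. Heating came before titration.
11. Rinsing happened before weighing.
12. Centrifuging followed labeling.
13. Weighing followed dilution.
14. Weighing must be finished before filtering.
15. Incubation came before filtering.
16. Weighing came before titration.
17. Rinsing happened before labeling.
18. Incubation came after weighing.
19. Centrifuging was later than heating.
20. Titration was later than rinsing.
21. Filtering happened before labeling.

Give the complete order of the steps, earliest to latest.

mixing, heating, rinsing, dilution, weighing, incubation, titration, filtering, labeling, centrifuging

The constraints fix every adjacent pair, so only one ordering works:
mixing → heating → rinsing → dilution → weighing → incubation → titration → filtering → labeling → centrifuging.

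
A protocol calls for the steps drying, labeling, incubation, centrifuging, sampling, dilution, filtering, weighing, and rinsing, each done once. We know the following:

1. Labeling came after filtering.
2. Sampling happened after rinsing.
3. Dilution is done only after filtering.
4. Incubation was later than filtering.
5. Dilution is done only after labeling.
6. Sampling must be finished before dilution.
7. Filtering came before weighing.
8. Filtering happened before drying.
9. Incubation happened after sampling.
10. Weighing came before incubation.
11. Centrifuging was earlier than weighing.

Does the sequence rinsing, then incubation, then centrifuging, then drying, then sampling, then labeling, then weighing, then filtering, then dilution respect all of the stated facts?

no

The constraints require weighing before incubation, but in the proposed sequence incubation appears ahead of weighing. That one violation is enough.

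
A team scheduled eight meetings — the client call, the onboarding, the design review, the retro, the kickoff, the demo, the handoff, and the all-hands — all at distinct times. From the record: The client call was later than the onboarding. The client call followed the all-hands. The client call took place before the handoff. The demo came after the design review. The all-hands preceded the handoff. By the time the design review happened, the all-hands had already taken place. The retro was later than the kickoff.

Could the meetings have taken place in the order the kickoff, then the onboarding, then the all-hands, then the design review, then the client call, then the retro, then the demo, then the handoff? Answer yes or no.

Check each stated constraint against the proposed order — e.g. the kickoff is ahead of the retro; the all-hands is ahead of the handoff. Every pair is in the required order; nothing is violated.

yes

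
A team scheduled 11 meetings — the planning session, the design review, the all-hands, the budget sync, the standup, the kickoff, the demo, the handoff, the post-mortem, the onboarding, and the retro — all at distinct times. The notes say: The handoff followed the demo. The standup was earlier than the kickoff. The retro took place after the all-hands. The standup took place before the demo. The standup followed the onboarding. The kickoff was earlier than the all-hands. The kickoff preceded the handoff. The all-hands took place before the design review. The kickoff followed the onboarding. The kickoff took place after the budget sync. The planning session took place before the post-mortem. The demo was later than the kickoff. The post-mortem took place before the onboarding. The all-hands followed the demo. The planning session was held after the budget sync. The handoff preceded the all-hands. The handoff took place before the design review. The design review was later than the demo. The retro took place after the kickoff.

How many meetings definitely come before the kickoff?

5

Directly stated before the kickoff: the budget sync, the onboarding, and the standup.
The planning session reaches the kickoff via the planning session → the post-mortem → the onboarding → the kickoff.
The post-mortem reaches the kickoff via the post-mortem → the onboarding → the kickoff.
That's the budget sync, the onboarding, the planning session, the post-mortem, and the standup — 5 in all.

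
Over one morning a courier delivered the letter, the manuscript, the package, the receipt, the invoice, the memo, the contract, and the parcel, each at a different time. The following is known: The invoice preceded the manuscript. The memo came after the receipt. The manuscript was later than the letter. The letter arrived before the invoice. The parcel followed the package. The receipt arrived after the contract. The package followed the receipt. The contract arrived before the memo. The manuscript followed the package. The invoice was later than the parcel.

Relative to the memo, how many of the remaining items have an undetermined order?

5

Forced before the memo: the contract and the receipt.
That leaves the invoice, the letter, the manuscript, the package, and the parcel with no forced order relative to the memo — 5.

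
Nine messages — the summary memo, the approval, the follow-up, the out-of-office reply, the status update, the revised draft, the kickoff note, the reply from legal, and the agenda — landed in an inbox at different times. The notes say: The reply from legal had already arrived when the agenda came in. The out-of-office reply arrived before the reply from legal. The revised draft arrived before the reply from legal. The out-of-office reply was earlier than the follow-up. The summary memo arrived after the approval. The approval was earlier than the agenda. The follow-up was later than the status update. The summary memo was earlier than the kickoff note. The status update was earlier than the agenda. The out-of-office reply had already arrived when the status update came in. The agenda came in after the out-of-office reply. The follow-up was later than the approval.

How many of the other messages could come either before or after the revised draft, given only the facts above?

6

Forced after the revised draft: the agenda and the reply from legal.
That leaves the approval, the follow-up, the kickoff note, the out-of-office reply, the status update, and the summary memo with no forced order relative to the revised draft — 6.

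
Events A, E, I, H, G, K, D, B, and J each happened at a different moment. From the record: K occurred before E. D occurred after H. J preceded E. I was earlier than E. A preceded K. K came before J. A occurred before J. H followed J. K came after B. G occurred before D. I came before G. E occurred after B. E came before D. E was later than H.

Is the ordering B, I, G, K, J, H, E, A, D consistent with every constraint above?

no

The constraints require A before J, but in the proposed sequence J appears ahead of A. That one violation is enough.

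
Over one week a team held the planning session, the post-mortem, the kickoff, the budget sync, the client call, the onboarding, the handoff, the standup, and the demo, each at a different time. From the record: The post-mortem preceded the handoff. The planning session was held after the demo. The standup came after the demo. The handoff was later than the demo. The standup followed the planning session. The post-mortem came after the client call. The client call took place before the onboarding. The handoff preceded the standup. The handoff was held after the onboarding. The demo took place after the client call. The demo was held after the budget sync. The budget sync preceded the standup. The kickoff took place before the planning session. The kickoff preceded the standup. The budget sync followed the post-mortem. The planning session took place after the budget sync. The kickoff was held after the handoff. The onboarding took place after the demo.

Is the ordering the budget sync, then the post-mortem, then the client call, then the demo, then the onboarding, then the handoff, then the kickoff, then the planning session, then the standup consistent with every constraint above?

no

The constraints require the post-mortem before the budget sync, but in the proposed sequence the budget sync appears ahead of the post-mortem. That one violation is enough.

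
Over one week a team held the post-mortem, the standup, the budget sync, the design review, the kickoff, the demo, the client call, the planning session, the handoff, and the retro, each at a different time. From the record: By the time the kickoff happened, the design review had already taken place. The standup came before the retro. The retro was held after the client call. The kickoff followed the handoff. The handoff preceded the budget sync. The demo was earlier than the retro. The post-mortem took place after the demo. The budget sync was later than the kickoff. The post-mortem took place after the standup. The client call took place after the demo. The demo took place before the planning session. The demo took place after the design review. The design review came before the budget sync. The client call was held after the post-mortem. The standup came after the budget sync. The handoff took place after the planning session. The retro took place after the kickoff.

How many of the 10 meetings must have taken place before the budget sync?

5

Directly stated before the budget sync: the design review, the handoff, and the kickoff.
The demo reaches the budget sync via the demo → the planning session → the handoff → the budget sync.
The planning session reaches the budget sync via the planning session → the handoff → the budget sync.
No chain forces the standup (or any of the others) ahead of the budget sync.
That's the demo, the design review, the handoff, the kickoff, and the planning session — 5 in all.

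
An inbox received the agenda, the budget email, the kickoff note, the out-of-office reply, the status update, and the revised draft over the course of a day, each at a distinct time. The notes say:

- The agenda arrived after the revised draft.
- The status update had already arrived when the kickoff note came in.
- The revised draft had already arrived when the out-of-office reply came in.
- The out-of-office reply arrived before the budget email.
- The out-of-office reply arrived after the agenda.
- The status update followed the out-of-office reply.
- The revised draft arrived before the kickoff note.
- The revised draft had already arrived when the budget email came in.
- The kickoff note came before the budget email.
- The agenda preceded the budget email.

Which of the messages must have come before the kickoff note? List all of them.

the agenda, the out-of-office reply, the revised draft, the status update

Directly stated before the kickoff note: the revised draft and the status update.
The agenda reaches the kickoff note via the agenda → the out-of-office reply → the status update → the kickoff note.
The out-of-office reply reaches the kickoff note via the out-of-office reply → the status update → the kickoff note.
No chain forces the budget email ahead of the kickoff note.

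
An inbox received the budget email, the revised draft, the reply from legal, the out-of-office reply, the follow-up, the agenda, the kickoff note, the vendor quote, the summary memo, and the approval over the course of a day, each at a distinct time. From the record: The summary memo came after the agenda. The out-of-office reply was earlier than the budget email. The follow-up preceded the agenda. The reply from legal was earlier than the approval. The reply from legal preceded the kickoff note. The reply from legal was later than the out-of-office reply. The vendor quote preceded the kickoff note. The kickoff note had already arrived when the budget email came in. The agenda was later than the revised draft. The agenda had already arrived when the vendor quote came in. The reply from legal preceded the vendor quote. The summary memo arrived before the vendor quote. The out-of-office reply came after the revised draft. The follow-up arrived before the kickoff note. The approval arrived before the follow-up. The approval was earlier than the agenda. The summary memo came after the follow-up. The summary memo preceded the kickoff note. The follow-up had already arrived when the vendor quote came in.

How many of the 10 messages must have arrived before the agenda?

Directly stated before the agenda: the approval, the follow-up, and the revised draft.
The out-of-office reply reaches the agenda via the out-of-office reply → the reply from legal → the approval → the agenda.
The reply from legal reaches the agenda via the reply from legal → the approval → the agenda.
That's the approval, the follow-up, the out-of-office reply, the reply from legal, and the revised draft — 5 in all.

5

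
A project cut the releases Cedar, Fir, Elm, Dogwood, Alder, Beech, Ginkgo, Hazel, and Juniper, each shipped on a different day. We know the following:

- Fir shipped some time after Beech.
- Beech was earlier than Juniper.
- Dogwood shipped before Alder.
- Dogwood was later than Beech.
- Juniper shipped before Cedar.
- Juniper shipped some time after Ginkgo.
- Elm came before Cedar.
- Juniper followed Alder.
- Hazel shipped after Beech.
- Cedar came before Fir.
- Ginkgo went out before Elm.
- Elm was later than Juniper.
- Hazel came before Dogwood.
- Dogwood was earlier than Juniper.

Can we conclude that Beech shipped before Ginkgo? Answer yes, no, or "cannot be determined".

No chain of stated constraints runs from Beech to Ginkgo, and none runs from Ginkgo to Beech either.
So the relative order of Beech and Ginkgo is not fixed by the given facts.

cannot be determined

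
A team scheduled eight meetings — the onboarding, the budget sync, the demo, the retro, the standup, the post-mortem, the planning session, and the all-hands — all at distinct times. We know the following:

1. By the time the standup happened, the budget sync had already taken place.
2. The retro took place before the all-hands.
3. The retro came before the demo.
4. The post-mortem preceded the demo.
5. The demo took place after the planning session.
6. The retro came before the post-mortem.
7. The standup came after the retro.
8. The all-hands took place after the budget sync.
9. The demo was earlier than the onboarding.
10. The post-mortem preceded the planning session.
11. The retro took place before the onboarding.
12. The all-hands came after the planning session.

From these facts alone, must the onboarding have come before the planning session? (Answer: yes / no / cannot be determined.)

no

Tracing the constraints gives the planning session → the demo → the onboarding, so the planning session must come before the onboarding.
That means the onboarding cannot be before the planning session.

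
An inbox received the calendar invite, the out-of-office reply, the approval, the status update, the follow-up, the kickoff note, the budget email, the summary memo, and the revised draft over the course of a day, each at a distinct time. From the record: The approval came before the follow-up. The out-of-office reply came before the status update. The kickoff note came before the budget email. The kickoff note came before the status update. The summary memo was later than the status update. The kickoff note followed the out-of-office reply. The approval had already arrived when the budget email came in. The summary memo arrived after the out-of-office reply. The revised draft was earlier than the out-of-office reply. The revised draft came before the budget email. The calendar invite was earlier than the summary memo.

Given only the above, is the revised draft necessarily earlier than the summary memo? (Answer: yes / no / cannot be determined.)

yes

Chain the constraints: the revised draft → the out-of-office reply → the summary memo. Each link is directly stated, so the revised draft comes before the summary memo.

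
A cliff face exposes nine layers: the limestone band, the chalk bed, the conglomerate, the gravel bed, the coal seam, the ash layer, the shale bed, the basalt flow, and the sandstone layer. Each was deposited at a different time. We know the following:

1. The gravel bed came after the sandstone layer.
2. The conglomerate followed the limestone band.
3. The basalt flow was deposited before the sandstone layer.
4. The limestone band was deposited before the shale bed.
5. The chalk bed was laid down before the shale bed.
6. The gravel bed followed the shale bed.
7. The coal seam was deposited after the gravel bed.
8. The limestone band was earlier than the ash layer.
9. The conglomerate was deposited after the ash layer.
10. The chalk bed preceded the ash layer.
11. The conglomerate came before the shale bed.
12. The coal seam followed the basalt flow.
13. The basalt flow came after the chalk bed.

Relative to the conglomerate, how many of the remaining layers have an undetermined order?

Forced before the conglomerate: the ash layer, the chalk bed, and the limestone band; forced after the conglomerate: the coal seam, the gravel bed, and the shale bed.
That leaves the basalt flow and the sandstone layer with no forced order relative to the conglomerate — 2.

2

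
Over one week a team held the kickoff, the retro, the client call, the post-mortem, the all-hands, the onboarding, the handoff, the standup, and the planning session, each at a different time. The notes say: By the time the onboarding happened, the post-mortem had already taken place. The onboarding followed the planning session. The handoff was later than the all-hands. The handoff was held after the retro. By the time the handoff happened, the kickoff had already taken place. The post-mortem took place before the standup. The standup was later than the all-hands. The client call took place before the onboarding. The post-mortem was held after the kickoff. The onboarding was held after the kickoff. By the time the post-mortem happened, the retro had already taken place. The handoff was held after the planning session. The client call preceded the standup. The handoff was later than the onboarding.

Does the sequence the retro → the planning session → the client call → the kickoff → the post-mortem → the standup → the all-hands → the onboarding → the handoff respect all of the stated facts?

no

The constraints require the all-hands before the standup, but in the proposed sequence the standup appears ahead of the all-hands. That one violation is enough.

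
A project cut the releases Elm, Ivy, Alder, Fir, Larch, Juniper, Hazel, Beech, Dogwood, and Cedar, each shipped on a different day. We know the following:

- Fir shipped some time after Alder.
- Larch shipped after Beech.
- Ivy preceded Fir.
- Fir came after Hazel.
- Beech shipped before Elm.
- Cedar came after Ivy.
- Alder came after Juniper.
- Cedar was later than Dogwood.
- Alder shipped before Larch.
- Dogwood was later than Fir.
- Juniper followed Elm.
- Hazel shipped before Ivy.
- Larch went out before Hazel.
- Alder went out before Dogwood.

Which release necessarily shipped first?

Beech

Beech has a chain of constraints placing it before every other release, so Beech must be first.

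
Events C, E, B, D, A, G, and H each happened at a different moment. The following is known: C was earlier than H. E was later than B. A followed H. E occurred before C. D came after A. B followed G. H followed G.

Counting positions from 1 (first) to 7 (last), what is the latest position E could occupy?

3

E must come before A, C, D, and H — 4 events forced after it.
Everything else can be placed before E in some valid order, so E can sit as late as position 7 − 4 = 3.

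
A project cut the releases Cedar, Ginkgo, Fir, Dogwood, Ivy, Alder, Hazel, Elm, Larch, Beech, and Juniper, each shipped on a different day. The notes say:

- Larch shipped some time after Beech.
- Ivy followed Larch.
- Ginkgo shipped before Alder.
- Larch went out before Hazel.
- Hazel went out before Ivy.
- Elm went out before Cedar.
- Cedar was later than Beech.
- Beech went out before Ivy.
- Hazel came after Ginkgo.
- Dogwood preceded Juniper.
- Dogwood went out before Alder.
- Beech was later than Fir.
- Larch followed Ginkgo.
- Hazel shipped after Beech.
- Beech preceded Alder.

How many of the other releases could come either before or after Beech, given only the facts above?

Forced before Beech: Fir; forced after Beech: Alder, Cedar, Hazel, Ivy, and Larch.
That leaves Dogwood, Elm, Ginkgo, and Juniper with no forced order relative to Beech — 4.

4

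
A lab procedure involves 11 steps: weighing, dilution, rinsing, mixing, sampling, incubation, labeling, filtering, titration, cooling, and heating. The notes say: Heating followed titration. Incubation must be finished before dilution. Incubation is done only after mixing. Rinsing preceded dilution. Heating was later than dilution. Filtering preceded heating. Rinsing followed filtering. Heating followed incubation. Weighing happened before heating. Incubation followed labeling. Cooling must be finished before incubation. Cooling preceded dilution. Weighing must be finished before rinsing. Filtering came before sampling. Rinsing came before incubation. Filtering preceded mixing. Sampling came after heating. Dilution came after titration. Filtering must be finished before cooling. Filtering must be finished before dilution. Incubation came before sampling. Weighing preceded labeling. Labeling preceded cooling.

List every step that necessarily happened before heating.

cooling, dilution, filtering, incubation, labeling, mixing, rinsing, titration, weighing

Directly stated before heating: dilution, filtering, incubation, titration, and weighing.
Cooling reaches heating via cooling → dilution → heating.
Labeling reaches heating via labeling → incubation → heating.
Mixing reaches heating via mixing → incubation → heating.
Likewise rinsing reaches heating by chaining the stated constraints.
No chain forces sampling ahead of heating.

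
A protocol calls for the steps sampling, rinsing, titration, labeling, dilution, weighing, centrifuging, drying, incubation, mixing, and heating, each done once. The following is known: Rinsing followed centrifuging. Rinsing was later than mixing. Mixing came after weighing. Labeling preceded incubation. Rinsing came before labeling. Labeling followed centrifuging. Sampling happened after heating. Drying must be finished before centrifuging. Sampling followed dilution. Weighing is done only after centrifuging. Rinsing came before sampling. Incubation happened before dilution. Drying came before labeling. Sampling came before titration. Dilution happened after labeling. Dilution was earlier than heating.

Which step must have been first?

Drying has a chain of constraints placing it before every other step, so drying must be first.

drying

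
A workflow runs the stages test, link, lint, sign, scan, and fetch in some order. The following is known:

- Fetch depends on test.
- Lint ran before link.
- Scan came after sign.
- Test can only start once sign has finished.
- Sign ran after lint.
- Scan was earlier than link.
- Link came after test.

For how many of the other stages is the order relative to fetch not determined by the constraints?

Forced before fetch: lint, sign, and test.
That leaves link and scan with no forced order relative to fetch — 2.

2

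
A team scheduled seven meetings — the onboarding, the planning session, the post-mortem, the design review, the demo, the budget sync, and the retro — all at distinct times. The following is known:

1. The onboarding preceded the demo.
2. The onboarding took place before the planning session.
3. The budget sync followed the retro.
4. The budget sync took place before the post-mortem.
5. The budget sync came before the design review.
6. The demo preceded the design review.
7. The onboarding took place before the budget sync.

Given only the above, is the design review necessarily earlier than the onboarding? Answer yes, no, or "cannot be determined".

no

Tracing the constraints gives the onboarding → the demo → the design review, so the onboarding must come before the design review.
That means the design review cannot be before the onboarding.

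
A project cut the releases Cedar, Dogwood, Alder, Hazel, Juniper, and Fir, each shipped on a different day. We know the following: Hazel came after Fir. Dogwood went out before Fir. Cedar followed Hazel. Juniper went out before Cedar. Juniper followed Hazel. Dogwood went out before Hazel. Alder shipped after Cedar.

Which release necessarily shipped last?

Alder

Every other release has a chain of constraints placing it before Alder, so Alder is last.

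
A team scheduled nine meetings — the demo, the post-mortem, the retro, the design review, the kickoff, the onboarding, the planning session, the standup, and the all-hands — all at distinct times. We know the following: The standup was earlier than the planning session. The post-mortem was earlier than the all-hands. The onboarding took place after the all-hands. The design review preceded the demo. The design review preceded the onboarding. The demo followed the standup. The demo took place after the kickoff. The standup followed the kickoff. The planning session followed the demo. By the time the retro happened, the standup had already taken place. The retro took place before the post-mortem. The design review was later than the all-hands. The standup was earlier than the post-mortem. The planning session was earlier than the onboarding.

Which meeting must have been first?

The kickoff has a chain of constraints placing it before every other meeting, so the kickoff must be first.

the kickoff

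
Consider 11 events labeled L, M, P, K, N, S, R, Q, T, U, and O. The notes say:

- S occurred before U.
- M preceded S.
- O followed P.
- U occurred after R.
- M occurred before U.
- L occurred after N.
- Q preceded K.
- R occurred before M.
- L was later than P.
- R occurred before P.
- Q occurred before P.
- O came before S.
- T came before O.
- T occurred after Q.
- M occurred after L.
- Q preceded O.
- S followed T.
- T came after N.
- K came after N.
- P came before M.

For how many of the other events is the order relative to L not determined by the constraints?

Forced before L: N, P, Q, and R; forced after L: M, S, and U.
That leaves K, O, and T with no forced order relative to L — 3.

3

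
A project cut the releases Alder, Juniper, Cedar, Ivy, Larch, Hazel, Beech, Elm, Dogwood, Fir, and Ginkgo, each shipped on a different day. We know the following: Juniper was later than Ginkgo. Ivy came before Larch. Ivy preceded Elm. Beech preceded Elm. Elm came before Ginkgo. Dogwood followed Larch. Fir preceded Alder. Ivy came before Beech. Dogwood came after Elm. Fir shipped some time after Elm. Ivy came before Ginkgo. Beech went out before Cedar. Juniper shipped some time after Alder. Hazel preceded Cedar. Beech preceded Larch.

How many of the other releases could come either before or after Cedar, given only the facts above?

7

Forced before Cedar: Beech, Hazel, and Ivy.
That leaves Alder, Dogwood, Elm, Fir, Ginkgo, Juniper, and Larch with no forced order relative to Cedar — 7.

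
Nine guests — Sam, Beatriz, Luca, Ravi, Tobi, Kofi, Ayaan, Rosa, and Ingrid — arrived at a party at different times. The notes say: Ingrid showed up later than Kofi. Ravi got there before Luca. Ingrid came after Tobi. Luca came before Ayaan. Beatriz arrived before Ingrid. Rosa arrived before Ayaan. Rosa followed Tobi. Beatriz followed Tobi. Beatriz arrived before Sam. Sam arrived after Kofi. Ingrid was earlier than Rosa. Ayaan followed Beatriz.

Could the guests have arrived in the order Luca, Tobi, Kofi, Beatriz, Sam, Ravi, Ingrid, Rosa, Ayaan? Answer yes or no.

no

The constraints require Ravi before Luca, but in the proposed sequence Luca appears ahead of Ravi. That one violation is enough.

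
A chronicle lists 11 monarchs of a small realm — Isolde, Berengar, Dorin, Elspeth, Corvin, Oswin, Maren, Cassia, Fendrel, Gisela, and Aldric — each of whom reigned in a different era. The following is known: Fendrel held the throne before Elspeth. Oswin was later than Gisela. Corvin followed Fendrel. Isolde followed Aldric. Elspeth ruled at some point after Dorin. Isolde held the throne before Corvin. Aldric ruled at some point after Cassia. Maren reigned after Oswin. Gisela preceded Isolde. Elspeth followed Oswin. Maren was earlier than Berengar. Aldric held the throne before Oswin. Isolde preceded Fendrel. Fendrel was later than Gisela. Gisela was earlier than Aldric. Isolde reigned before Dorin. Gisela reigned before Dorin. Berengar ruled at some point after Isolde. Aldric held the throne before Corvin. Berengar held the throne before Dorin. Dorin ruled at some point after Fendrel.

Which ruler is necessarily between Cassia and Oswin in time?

Aldric

Tracing the constraints gives Cassia → Aldric → Oswin, so Aldric sits after Cassia and before Oswin.
No other ruler is forced both after Cassia and before Oswin.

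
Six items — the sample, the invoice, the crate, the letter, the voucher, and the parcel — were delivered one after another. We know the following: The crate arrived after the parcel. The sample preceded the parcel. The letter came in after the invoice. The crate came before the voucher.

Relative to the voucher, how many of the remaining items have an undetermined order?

Forced before the voucher: the crate, the parcel, and the sample.
That leaves the invoice and the letter with no forced order relative to the voucher — 2.

2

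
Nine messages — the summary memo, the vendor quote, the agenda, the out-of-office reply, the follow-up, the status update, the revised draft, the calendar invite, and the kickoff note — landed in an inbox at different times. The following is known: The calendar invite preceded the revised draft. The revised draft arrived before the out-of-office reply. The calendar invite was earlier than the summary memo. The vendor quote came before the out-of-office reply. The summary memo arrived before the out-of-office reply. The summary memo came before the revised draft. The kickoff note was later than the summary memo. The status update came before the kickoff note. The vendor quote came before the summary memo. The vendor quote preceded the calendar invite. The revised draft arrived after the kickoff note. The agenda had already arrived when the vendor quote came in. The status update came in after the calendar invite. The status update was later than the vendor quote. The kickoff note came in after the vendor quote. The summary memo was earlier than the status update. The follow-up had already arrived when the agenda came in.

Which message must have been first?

The follow-up has a chain of constraints placing it before every other message, so the follow-up must be first.

the follow-up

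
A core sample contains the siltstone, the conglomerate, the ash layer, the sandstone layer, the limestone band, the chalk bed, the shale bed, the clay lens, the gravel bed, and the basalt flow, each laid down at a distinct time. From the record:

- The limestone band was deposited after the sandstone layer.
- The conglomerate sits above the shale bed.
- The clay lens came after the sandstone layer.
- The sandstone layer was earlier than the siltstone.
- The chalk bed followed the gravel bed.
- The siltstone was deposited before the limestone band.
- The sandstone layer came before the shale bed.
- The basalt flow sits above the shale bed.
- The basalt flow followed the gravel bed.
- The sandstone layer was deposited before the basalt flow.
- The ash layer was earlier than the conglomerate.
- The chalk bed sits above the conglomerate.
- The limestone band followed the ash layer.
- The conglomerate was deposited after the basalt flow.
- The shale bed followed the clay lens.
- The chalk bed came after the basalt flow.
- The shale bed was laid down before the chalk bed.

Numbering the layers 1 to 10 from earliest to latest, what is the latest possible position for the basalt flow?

The basalt flow must come before the chalk bed and the conglomerate — 2 layers forced after it.
Everything else can be placed before the basalt flow in some valid order, so the basalt flow can sit as late as position 10 − 2 = 8.

8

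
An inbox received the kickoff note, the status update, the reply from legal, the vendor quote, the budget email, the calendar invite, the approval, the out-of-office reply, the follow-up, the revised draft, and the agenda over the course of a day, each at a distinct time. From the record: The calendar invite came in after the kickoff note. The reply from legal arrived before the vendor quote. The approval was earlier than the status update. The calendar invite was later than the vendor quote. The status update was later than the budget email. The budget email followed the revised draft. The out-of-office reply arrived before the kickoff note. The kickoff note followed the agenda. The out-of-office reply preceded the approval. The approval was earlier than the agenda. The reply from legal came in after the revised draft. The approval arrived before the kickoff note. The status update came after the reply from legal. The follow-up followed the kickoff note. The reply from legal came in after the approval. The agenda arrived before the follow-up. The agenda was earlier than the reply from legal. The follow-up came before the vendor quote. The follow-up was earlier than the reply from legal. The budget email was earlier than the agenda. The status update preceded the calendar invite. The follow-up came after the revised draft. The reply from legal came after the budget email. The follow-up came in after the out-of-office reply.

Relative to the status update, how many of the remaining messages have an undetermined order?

1

Forced before the status update: the agenda, the approval, the budget email, the follow-up, the kickoff note, the out-of-office reply, the reply from legal, and the revised draft; forced after the status update: the calendar invite.
That leaves the vendor quote with no forced order relative to the status update — 1.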